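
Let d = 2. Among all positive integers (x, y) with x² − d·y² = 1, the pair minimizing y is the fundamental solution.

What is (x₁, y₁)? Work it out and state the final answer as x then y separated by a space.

√2 = [1; 2, …], period ℓ=1 (odd) → k=1
a_0=1:  p_0=1·1+0=1,  q_0=1·0+1=1
a_1=2:  p_1=2·1+1=3,  q_1=2·1+0=2
→ (3, 2).  Check: 3²=9, 2·2²=8, difference 1.

3 2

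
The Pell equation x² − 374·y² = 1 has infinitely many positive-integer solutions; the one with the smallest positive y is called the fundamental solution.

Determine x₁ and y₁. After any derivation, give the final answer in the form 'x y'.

d=374: √d = [19; 2,1,18,1,2,38] (ℓ=6, even), read p_5/q_5
i=0: a=19 ⇒ p=19, q=1
…
i=2: a=1 ⇒ p=58, q=3
…
i=4: a=1 ⇒ p=1141, q=59
i=5: a=2 ⇒ p=3365, q=174
(x₁, y₁) = (3365, 174);  3365² − 374·174² = 1 ✓

3365 174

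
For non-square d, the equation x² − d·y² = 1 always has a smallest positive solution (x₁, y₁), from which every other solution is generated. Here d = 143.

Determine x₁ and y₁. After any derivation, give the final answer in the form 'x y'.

12 1

d=143: √d = [11; 1,22] (ℓ=2, even), read p_1/q_1
step 0: (11, 1)  from 11·(1,0) + (0,1)
step 1: (12, 1)  from 1·(11,1) + (1,0)
fundamental: x₁=12, y₁=1  (since 144 − 143·1 = 1)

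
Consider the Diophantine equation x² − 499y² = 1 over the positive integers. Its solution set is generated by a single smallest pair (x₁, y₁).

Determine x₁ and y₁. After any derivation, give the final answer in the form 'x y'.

4490 201

[22; 2,1,21,1,2,44] for √499; ℓ=6 ⇒ convergent index 5
k=0  a_k=22  p_k/q_k = 22/1
…
k=2  a_k=1  p_k/q_k = 67/3
…
k=4  a_k=1  p_k/q_k = 1519/68
k=5  a_k=2  p_k/q_k = 4490/201
(x₁, y₁) = (4490, 201);  4490² − 499·201² = 1 ✓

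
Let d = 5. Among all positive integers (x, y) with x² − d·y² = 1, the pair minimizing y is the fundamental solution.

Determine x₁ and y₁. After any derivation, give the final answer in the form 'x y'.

9 4

√5 = [2; 4, …], period ℓ=1 (odd) → k=1
a_0=2:  p_0=2·1+0=2,  q_0=2·0+1=1
a_1=4:  p_1=4·2+1=9,  q_1=4·1+0=4
→ (9, 4).  Check: 9²=81, 5·4²=80, difference 1.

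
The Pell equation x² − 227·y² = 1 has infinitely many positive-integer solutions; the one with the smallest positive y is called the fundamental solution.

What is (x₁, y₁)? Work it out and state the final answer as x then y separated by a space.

226 15

√227 = [15; 15,30, …], period ℓ=2 (even) → k=1
k=0  a_k=15  p_k/q_k = 15/1
k=1  a_k=15  p_k/q_k = 226/15
(x₁, y₁) = (226, 15);  226² − 227·15² = 1 ✓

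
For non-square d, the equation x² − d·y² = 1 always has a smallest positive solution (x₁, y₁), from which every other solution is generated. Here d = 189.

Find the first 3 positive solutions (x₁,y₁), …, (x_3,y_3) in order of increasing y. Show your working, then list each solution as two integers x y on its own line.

55 4
6049 440
665335 48396

d=189: √d = [13; 1,2,1,26] (ℓ=4, even), read p_3/q_3
step 0: (13, 1)  from 13·(1,0) + (0,1)
step 1: (14, 1)  from 1·(13,1) + (1,0)
step 2: (41, 3)  from 2·(14,1) + (13,1)
step 3: (55, 4)  from 1·(41,3) + (14,1)
(x₁, y₁) = (55, 4);  55² − 189·4² = 1 ✓
n=2: (55,4)∘(55,4) = (55·55+189·4·4, 55·4+4·55) = (6049,440)
n=3: (6049,440)∘(55,4) = (55·6049+189·4·440, 55·440+4·6049) = (665335,48396)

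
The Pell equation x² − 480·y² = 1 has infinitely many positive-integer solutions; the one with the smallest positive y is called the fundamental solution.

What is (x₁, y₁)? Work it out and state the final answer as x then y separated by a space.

d=480: √d = [21; 1,9,1,42] (ℓ=4, even), read p_3/q_3
step 0: (21, 1)  from 21·(1,0) + (0,1)
step 1: (22, 1)  from 1·(21,1) + (1,0)
step 2: (219, 10)  from 9·(22,1) + (21,1)
step 3: (241, 11)  from 1·(219,10) + (22,1)
→ (241, 11).  Check: 241²=58081, 480·11²=58080, difference 1.

241 11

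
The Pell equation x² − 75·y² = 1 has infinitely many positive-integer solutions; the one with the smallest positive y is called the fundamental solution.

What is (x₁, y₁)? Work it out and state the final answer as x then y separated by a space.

26 3

√75 → a₀=8, period (1,1,1,16); ℓ=4 even so k=3
step 0: (8, 1)  from 8·(1,0) + (0,1)
…
step 2: (17, 2)  from 1·(9,1) + (8,1)
step 3: (26, 3)  from 1·(17,2) + (9,1)
→ (26, 3).  Check: 26²=676, 75·3²=675, difference 1.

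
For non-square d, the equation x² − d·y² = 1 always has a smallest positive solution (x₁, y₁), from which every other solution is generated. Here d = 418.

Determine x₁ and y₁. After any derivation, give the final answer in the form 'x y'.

d=418: √d = [20; 2,4,20,4,2,40] (ℓ=6, even), read p_5/q_5
a_0=20:  p_0=20·1+0=20,  q_0=20·0+1=1
…
a_4=4:  p_4=4·3721+184=15068,  q_4=4·182+9=737
a_5=2:  p_5=2·15068+3721=33857,  q_5=2·737+182=1656
→ (33857, 1656).  Check: 33857²=1146296449, 418·1656²=1146296448, difference 1.

33857 1656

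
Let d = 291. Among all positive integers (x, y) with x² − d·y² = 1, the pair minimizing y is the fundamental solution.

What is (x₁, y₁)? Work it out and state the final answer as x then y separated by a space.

d=291: √d = [17; 17,34] (ℓ=2, even), read p_1/q_1
step 0: (17, 1)  from 17·(1,0) + (0,1)
step 1: (290, 17)  from 17·(17,1) + (1,0)
fundamental: x₁=290, y₁=17  (since 84100 − 291·289 = 1)

290 17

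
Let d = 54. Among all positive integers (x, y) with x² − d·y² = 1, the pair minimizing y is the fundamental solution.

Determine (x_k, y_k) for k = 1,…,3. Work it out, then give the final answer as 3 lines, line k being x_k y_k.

485 66
470449 64020
456335045 62099334

d=54: √d = [7; 2,1,6,1,2,14] (ℓ=6, even), read p_5/q_5
step 0: (7, 1)  from 7·(1,0) + (0,1)
…
step 2: (22, 3)  from 1·(15,2) + (7,1)
…
step 4: (169, 23)  from 1·(147,20) + (22,3)
step 5: (485, 66)  from 2·(169,23) + (147,20)
(x₁, y₁) = (485, 66);  485² − 54·66² = 1 ✓
(485+66√54)^2 = 470449 + 64020√54
(485+66√54)^3 = 456335045 + 62099334√54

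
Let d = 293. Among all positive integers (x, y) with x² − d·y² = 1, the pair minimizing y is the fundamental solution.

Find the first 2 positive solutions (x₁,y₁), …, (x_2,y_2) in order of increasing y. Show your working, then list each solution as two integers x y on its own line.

12320649 719780
303596783562401 17736313474440

√293 = [17; 8,1,1,8,34, …], period ℓ=5 (odd) → k=9
i=0: a=17 ⇒ p=17, q=1
i=1: a=8 ⇒ p=137, q=8
i=2: a=1 ⇒ p=154, q=9
i=3: a=1 ⇒ p=291, q=17
i=4: a=8 ⇒ p=2482, q=145
i=5: a=34 ⇒ p=84679, q=4947
…
i=7: a=1 ⇒ p=764593, q=44668
i=8: a=1 ⇒ p=1444507, q=84389
i=9: a=8 ⇒ p=12320649, q=719780
fundamental: x₁=12320649, y₁=719780  (since 151798391781201 − 293·518083248400 = 1)
(12320649+719780√293)^2 = 303596783562401 + 17736313474440√293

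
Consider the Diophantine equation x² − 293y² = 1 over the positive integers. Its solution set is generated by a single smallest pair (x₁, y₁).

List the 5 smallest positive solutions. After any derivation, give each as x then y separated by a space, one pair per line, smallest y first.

12320649 719780
303596783562401 17736313474440
7481018815602612315849 437045785745090703340
184342013978870716056521769601 10769375446188914321717060880
4542426500373511536803322165613266249 265371389643423565052112223737518900

d=293: √d = [17; 8,1,1,8,34] (ℓ=5, odd), read p_9/q_9
step 0: (17, 1)  from 17·(1,0) + (0,1)
…
step 4: (2482, 145)  from 8·(291,17) + (154,9)
step 5: (84679, 4947)  from 34·(2482,145) + (291,17)
step 6: (679914, 39721)  from 8·(84679,4947) + (2482,145)
…
step 8: (1444507, 84389)  from 1·(764593,44668) + (679914,39721)
step 9: (12320649, 719780)  from 8·(1444507,84389) + (764593,44668)
fundamental: x₁=12320649, y₁=719780  (since 151798391781201 − 293·518083248400 = 1)
n=2: (12320649,719780)∘(12320649,719780) = (12320649·12320649+293·719780·719780, 12320649·719780+719780·12320649) = (303596783562401,17736313474440)
n=3: (303596783562401,17736313474440)∘(12320649,719780) = (12320649·303596783562401+293·719780·17736313474440, 12320649·17736313474440+719780·303596783562401) = (7481018815602612315849,437045785745090703340)
n=4: (7481018815602612315849,437045785745090703340)∘(12320649,719780) = (12320649·7481018815602612315849+293·719780·437045785745090703340, 12320649·437045785745090703340+719780·7481018815602612315849) = (184342013978870716056521769601,10769375446188914321717060880)
n=5: (184342013978870716056521769601,10769375446188914321717060880)∘(12320649,719780) = (12320649·184342013978870716056521769601+293·719780·10769375446188914321717060880, 12320649·10769375446188914321717060880+719780·184342013978870716056521769601) = (4542426500373511536803322165613266249,265371389643423565052112223737518900)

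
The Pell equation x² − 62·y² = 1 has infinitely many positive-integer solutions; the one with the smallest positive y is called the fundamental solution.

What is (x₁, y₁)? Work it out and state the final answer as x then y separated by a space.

63 8

[7; 1,6,1,14] for √62; ℓ=4 ⇒ convergent index 3
a_0=7:  p_0=7·1+0=7,  q_0=7·0+1=1
a_1=1:  p_1=1·7+1=8,  q_1=1·1+0=1
a_2=6:  p_2=6·8+7=55,  q_2=6·1+1=7
a_3=1:  p_3=1·55+8=63,  q_3=1·7+1=8
(x₁, y₁) = (63, 8);  63² − 62·8² = 1 ✓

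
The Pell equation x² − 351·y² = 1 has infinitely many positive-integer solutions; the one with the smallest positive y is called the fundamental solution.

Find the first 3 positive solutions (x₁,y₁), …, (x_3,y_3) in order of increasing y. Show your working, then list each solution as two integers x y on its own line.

62425 3332
7793761249 416000200
973051091875225 51937624966668

[18; 1,2,1,3,2,2,2,3,1,2,1,36] for √351; ℓ=12 ⇒ convergent index 11
k=0  a_k=18  p_k/q_k = 18/1
k=1  a_k=1  p_k/q_k = 19/1
k=2  a_k=2  p_k/q_k = 56/3
…
k=4  a_k=3  p_k/q_k = 281/15
…
k=6  a_k=2  p_k/q_k = 1555/83
k=7  a_k=2  p_k/q_k = 3747/200
…
k=9  a_k=1  p_k/q_k = 16543/883
k=10  a_k=2  p_k/q_k = 45882/2449
k=11  a_k=1  p_k/q_k = 62425/3332
(x₁, y₁) = (62425, 3332);  62425² − 351·3332² = 1 ✓
n=2: (62425,3332)∘(62425,3332) = (62425·62425+351·3332·3332, 62425·3332+3332·62425) = (7793761249,416000200)
n=3: (7793761249,416000200)∘(62425,3332) = (62425·7793761249+351·3332·416000200, 62425·416000200+3332·7793761249) = (973051091875225,51937624966668)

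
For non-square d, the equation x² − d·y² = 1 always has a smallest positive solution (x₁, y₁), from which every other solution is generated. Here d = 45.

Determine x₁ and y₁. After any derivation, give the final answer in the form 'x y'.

161 24

√45 → a₀=6, period (1,2,2,2,1,12); ℓ=6 even so k=5
i=0: a=6 ⇒ p=6, q=1
i=1: a=1 ⇒ p=7, q=1
…
i=4: a=2 ⇒ p=114, q=17
i=5: a=1 ⇒ p=161, q=24
fundamental: x₁=161, y₁=24  (since 25921 − 45·576 = 1)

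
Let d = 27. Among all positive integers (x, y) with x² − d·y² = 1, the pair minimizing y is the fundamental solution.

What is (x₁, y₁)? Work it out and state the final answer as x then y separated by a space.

√27 = [5; 5,10, …], period ℓ=2 (even) → k=1
k=0  a_k=5  p_k/q_k = 5/1
k=1  a_k=5  p_k/q_k = 26/5
→ (26, 5).  Check: 26²=676, 27·5²=675, difference 1.

26 5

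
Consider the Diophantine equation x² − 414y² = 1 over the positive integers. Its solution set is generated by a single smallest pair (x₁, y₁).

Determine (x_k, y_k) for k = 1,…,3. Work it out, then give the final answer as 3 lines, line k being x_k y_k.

24335 1196
1184384449 58209320
57643991108495 2833047603204

√414 = [20; 2,1,7,2,7,1,2,40, …], period ℓ=8 (even) → k=7
i=0: a=20 ⇒ p=20, q=1
i=1: a=2 ⇒ p=41, q=2
…
i=3: a=7 ⇒ p=468, q=23
i=4: a=2 ⇒ p=997, q=49
…
i=6: a=1 ⇒ p=8444, q=415
i=7: a=2 ⇒ p=24335, q=1196
(x₁, y₁) = (24335, 1196);  24335² − 414·1196² = 1 ✓
(24335+1196√414)^2 = 1184384449 + 58209320√414
(24335+1196√414)^3 = 57643991108495 + 2833047603204√414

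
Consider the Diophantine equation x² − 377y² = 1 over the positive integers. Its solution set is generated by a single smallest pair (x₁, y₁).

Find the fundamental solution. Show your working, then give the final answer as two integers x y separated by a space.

233 12

d=377: √d = [19; 2,2,2,38] (ℓ=4, even), read p_3/q_3
i=0: a=19 ⇒ p=19, q=1
i=1: a=2 ⇒ p=39, q=2
i=2: a=2 ⇒ p=97, q=5
i=3: a=2 ⇒ p=233, q=12
fundamental: x₁=233, y₁=12  (since 54289 − 377·144 = 1)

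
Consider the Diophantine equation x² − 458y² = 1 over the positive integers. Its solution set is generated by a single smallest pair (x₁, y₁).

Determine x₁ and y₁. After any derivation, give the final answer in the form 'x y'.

√458 = [21; 2,2,42, …], period ℓ=3 (odd) → k=5
k=0  a_k=21  p_k/q_k = 21/1
k=1  a_k=2  p_k/q_k = 43/2
…
k=3  a_k=42  p_k/q_k = 4537/212
k=4  a_k=2  p_k/q_k = 9181/429
k=5  a_k=2  p_k/q_k = 22899/1070
fundamental: x₁=22899, y₁=1070  (since 524364201 − 458·1144900 = 1)

22899 1070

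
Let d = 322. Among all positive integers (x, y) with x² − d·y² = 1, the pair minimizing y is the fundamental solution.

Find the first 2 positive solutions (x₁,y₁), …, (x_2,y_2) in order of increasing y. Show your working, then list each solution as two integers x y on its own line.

√322 → a₀=17, period (1,16,1,34); ℓ=4 even so k=3
step 0: (17, 1)  from 17·(1,0) + (0,1)
step 1: (18, 1)  from 1·(17,1) + (1,0)
step 2: (305, 17)  from 16·(18,1) + (17,1)
step 3: (323, 18)  from 1·(305,17) + (18,1)
→ (323, 18).  Check: 323²=104329, 322·18²=104328, difference 1.
k=2:  x_2 = 323·323+322·18·18 = 208657,  y_2 = 323·18+18·323 = 11628

323 18
208657 11628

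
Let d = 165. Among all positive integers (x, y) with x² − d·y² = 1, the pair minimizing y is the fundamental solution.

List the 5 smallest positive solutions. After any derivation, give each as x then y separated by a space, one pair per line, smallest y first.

d=165: √d = [12; 1,5,2,5,1,24] (ℓ=6, even), read p_5/q_5
k=0  a_k=12  p_k/q_k = 12/1
…
k=3  a_k=2  p_k/q_k = 167/13
k=4  a_k=5  p_k/q_k = 912/71
k=5  a_k=1  p_k/q_k = 1079/84
fundamental: x₁=1079, y₁=84  (since 1164241 − 165·7056 = 1)
(1079+84√165)^2 = 2328481 + 181272√165
(1079+84√165)^3 = 5024860919 + 391184892√165
(1079+84√165)^4 = 10843647534721 + 844176815664√165
(1079+84√165)^5 = 23400586355066999 + 1821733177018020√165

1079 84
2328481 181272
5024860919 391184892
10843647534721 844176815664
23400586355066999 1821733177018020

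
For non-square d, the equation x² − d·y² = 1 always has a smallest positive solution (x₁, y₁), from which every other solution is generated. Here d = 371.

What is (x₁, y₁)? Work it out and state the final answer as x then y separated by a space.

1695 88

d=371: √d = [19; 3,1,4,1,3,38] (ℓ=6, even), read p_5/q_5
i=0: a=19 ⇒ p=19, q=1
…
i=2: a=1 ⇒ p=77, q=4
i=3: a=4 ⇒ p=366, q=19
i=4: a=1 ⇒ p=443, q=23
i=5: a=3 ⇒ p=1695, q=88
→ (1695, 88).  Check: 1695²=2873025, 371·88²=2873024, difference 1.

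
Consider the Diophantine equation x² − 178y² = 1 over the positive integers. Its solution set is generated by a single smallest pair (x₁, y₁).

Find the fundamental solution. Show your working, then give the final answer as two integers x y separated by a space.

√178 → a₀=13, period (2,1,12,1,2,26); ℓ=6 even so k=5
step 0: (13, 1)  from 13·(1,0) + (0,1)
step 1: (27, 2)  from 2·(13,1) + (1,0)
step 2: (40, 3)  from 1·(27,2) + (13,1)
step 3: (507, 38)  from 12·(40,3) + (27,2)
step 4: (547, 41)  from 1·(507,38) + (40,3)
step 5: (1601, 120)  from 2·(547,41) + (507,38)
fundamental: x₁=1601, y₁=120  (since 2563201 − 178·14400 = 1)

1601 120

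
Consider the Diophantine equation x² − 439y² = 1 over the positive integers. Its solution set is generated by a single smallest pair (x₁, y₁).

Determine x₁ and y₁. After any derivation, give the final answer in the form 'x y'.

440 21

[20; 1,19,1,40] for √439; ℓ=4 ⇒ convergent index 3
a_0=20:  p_0=20·1+0=20,  q_0=20·0+1=1
a_1=1:  p_1=1·20+1=21,  q_1=1·1+0=1
a_2=19:  p_2=19·21+20=419,  q_2=19·1+1=20
a_3=1:  p_3=1·419+21=440,  q_3=1·20+1=21
(x₁, y₁) = (440, 21);  440² − 439·21² = 1 ✓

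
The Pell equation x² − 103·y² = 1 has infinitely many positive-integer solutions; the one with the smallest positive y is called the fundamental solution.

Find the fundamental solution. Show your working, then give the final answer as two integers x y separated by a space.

227528 22419

√103 = [10; 6,1,2,1,1,9,1,1,2,1,6,20, …], period ℓ=12 (even) → k=11
a_0=10:  p_0=10·1+0=10,  q_0=10·0+1=1
a_1=6:  p_1=6·10+1=61,  q_1=6·1+0=6
…
a_3=2:  p_3=2·71+61=203,  q_3=2·7+6=20
a_4=1:  p_4=1·203+71=274,  q_4=1·20+7=27
a_5=1:  p_5=1·274+203=477,  q_5=1·27+20=47
a_6=9:  p_6=9·477+274=4567,  q_6=9·47+27=450
a_7=1:  p_7=1·4567+477=5044,  q_7=1·450+47=497
a_8=1:  p_8=1·5044+4567=9611,  q_8=1·497+450=947
…
a_10=1:  p_10=1·24266+9611=33877,  q_10=1·2391+947=3338
a_11=6:  p_11=6·33877+24266=227528,  q_11=6·3338+2391=22419
fundamental: x₁=227528, y₁=22419  (since 51768990784 − 103·502611561 = 1)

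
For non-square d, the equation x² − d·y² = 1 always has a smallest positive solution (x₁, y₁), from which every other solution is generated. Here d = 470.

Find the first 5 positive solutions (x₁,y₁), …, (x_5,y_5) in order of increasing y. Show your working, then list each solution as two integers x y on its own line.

1691 78
5718961 263796
19341524411 892157994
65413029839041 3017278071912
221226847574112251 10204433547048390

[21; 1,2,8,2,1,42] for √470; ℓ=6 ⇒ convergent index 5
k=0  a_k=21  p_k/q_k = 21/1
k=1  a_k=1  p_k/q_k = 22/1
…
k=4  a_k=2  p_k/q_k = 1149/53
k=5  a_k=1  p_k/q_k = 1691/78
→ (1691, 78).  Check: 1691²=2859481, 470·78²=2859480, difference 1.
(x_2, y_2) = (1691·1691 + 470·78·78, 1691·78 + 78·1691) = (5718961, 263796)
(x_3, y_3) = (1691·5718961 + 470·78·263796, 1691·263796 + 78·5718961) = (19341524411, 892157994)
(x_4, y_4) = (1691·19341524411 + 470·78·892157994, 1691·892157994 + 78·19341524411) = (65413029839041, 3017278071912)
(x_5, y_5) = (1691·65413029839041 + 470·78·3017278071912, 1691·3017278071912 + 78·65413029839041) = (221226847574112251, 10204433547048390)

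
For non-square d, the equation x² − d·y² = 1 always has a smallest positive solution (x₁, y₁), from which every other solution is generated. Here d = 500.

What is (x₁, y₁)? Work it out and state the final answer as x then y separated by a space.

d=500: √d = [22; 2,1,3,2,1,…,1,2,44] (ℓ=14, even), read p_13/q_13
a_0=22:  p_0=22·1+0=22,  q_0=22·0+1=1
a_1=2:  p_1=2·22+1=45,  q_1=2·1+0=2
…
a_3=3:  p_3=3·67+45=246,  q_3=3·3+2=11
a_4=2:  p_4=2·246+67=559,  q_4=2·11+3=25
a_5=1:  p_5=1·559+246=805,  q_5=1·25+11=36
…
a_8=1:  p_8=1·14445+1364=15809,  q_8=1·646+61=707
…
a_11=3:  p_11=3·76317+30254=259205,  q_11=3·3413+1353=11592
a_12=1:  p_12=1·259205+76317=335522,  q_12=1·11592+3413=15005
a_13=2:  p_13=2·335522+259205=930249,  q_13=2·15005+11592=41602
→ (930249, 41602).  Check: 930249²=865363202001, 500·41602²=865363202000, difference 1.

930249 41602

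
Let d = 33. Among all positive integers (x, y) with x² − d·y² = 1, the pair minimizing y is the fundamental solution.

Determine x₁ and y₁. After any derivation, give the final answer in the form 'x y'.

23 4

[5; 1,2,1,10] for √33; ℓ=4 ⇒ convergent index 3
a_0=5:  p_0=5·1+0=5,  q_0=5·0+1=1
a_1=1:  p_1=1·5+1=6,  q_1=1·1+0=1
a_2=2:  p_2=2·6+5=17,  q_2=2·1+1=3
a_3=1:  p_3=1·17+6=23,  q_3=1·3+1=4
fundamental: x₁=23, y₁=4  (since 529 − 33·16 = 1)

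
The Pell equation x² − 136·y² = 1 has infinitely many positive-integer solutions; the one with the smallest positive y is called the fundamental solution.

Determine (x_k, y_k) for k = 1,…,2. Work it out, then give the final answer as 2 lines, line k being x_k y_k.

35 3
2449 210

[11; 1,1,1,22] for √136; ℓ=4 ⇒ convergent index 3
step 0: (11, 1)  from 11·(1,0) + (0,1)
step 1: (12, 1)  from 1·(11,1) + (1,0)
step 2: (23, 2)  from 1·(12,1) + (11,1)
step 3: (35, 3)  from 1·(23,2) + (12,1)
(x₁, y₁) = (35, 3);  35² − 136·3² = 1 ✓
n=2: (35,3)∘(35,3) = (35·35+136·3·3, 35·3+3·35) = (2449,210)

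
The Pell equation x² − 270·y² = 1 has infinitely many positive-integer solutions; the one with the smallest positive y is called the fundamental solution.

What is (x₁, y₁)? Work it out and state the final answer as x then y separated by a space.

√270 → a₀=16, period (2,3,6,3,2,32); ℓ=6 even so k=5
k=0  a_k=16  p_k/q_k = 16/1
k=1  a_k=2  p_k/q_k = 33/2
k=2  a_k=3  p_k/q_k = 115/7
k=3  a_k=6  p_k/q_k = 723/44
k=4  a_k=3  p_k/q_k = 2284/139
k=5  a_k=2  p_k/q_k = 5291/322
(x₁, y₁) = (5291, 322);  5291² − 270·322² = 1 ✓

5291 322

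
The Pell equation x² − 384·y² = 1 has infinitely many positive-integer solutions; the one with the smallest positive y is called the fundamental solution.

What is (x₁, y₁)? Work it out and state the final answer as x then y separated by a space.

4801 245

d=384: √d = [19; 1,1,2,9,2,1,1,38] (ℓ=8, even), read p_7/q_7
step 0: (19, 1)  from 19·(1,0) + (0,1)
step 1: (20, 1)  from 1·(19,1) + (1,0)
step 2: (39, 2)  from 1·(20,1) + (19,1)
step 3: (98, 5)  from 2·(39,2) + (20,1)
step 4: (921, 47)  from 9·(98,5) + (39,2)
step 5: (1940, 99)  from 2·(921,47) + (98,5)
step 6: (2861, 146)  from 1·(1940,99) + (921,47)
step 7: (4801, 245)  from 1·(2861,146) + (1940,99)
→ (4801, 245).  Check: 4801²=23049601, 384·245²=23049600, difference 1.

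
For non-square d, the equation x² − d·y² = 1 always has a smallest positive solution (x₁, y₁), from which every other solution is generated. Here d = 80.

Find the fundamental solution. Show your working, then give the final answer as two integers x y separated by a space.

9 1

[8; 1,16] for √80; ℓ=2 ⇒ convergent index 1
step 0: (8, 1)  from 8·(1,0) + (0,1)
step 1: (9, 1)  from 1·(8,1) + (1,0)
fundamental: x₁=9, y₁=1  (since 81 − 80·1 = 1)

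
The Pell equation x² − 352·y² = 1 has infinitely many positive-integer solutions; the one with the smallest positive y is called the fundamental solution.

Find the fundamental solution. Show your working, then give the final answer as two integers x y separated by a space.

77617 4137

d=352: √d = [18; 1,3,5,9,5,3,1,36] (ℓ=8, even), read p_7/q_7
step 0: (18, 1)  from 18·(1,0) + (0,1)
…
step 4: (3621, 193)  from 9·(394,21) + (75,4)
step 5: (18499, 986)  from 5·(3621,193) + (394,21)
step 6: (59118, 3151)  from 3·(18499,986) + (3621,193)
step 7: (77617, 4137)  from 1·(59118,3151) + (18499,986)
fundamental: x₁=77617, y₁=4137  (since 6024398689 − 352·17114769 = 1)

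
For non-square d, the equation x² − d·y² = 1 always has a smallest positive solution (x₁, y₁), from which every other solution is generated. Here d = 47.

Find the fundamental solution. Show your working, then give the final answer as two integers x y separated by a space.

48 7

d=47: √d = [6; 1,5,1,12] (ℓ=4, even), read p_3/q_3
k=0  a_k=6  p_k/q_k = 6/1
…
k=2  a_k=5  p_k/q_k = 41/6
k=3  a_k=1  p_k/q_k = 48/7
→ (48, 7).  Check: 48²=2304, 47·7²=2303, difference 1.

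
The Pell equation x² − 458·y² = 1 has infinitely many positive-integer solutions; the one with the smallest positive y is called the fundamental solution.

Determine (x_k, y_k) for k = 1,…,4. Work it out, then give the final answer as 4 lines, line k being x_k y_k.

22899 1070
1048728401 49003860
48029663286099 2244278779210
2199662518128033601 102783479481255720

d=458: √d = [21; 2,2,42] (ℓ=3, odd), read p_5/q_5
i=0: a=21 ⇒ p=21, q=1
…
i=4: a=2 ⇒ p=9181, q=429
i=5: a=2 ⇒ p=22899, q=1070
fundamental: x₁=22899, y₁=1070  (since 524364201 − 458·1144900 = 1)
n=2: (22899,1070)∘(22899,1070) = (22899·22899+458·1070·1070, 22899·1070+1070·22899) = (1048728401,49003860)
n=3: (1048728401,49003860)∘(22899,1070) = (22899·1048728401+458·1070·49003860, 22899·49003860+1070·1048728401) = (48029663286099,2244278779210)
n=4: (48029663286099,2244278779210)∘(22899,1070) = (22899·48029663286099+458·1070·2244278779210, 22899·2244278779210+1070·48029663286099) = (2199662518128033601,102783479481255720)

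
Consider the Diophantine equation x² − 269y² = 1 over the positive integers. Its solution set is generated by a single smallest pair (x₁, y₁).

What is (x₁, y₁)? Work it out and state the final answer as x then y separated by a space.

13449 820

√269 = [16; 2,2,32, …], period ℓ=3 (odd) → k=5
step 0: (16, 1)  from 16·(1,0) + (0,1)
…
step 2: (82, 5)  from 2·(33,2) + (16,1)
step 3: (2657, 162)  from 32·(82,5) + (33,2)
step 4: (5396, 329)  from 2·(2657,162) + (82,5)
step 5: (13449, 820)  from 2·(5396,329) + (2657,162)
fundamental: x₁=13449, y₁=820  (since 180875601 − 269·672400 = 1)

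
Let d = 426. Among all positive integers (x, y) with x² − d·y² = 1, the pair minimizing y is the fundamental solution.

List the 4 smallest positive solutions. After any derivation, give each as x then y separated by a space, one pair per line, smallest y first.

88751 4300
15753480001 763258600
2796274207048751 135479928012900
496344264283813920001 24047958181382517200

[20; 1,1,1,3,2,6,2,3,1,1,1,40] for √426; ℓ=12 ⇒ convergent index 11
a_0=20:  p_0=20·1+0=20,  q_0=20·0+1=1
…
a_4=3:  p_4=3·62+41=227,  q_4=3·3+2=11
…
a_7=2:  p_7=2·3323+516=7162,  q_7=2·161+25=347
…
a_10=1:  p_10=1·31971+24809=56780,  q_10=1·1549+1202=2751
a_11=1:  p_11=1·56780+31971=88751,  q_11=1·2751+1549=4300
→ (88751, 4300).  Check: 88751²=7876740001, 426·4300²=7876740000, difference 1.
k=2:  x_2 = 88751·88751+426·4300·4300 = 15753480001,  y_2 = 88751·4300+4300·88751 = 763258600
k=3:  x_3 = 88751·15753480001+426·4300·763258600 = 2796274207048751,  y_3 = 88751·763258600+4300·15753480001 = 135479928012900
k=4:  x_4 = 88751·2796274207048751+426·4300·135479928012900 = 496344264283813920001,  y_4 = 88751·135479928012900+4300·2796274207048751 = 24047958181382517200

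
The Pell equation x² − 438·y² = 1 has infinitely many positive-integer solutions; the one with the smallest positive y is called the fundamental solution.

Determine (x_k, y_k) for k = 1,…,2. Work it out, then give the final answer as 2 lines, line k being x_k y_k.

293 14
171697 8204

[20; 1,12,1,40] for √438; ℓ=4 ⇒ convergent index 3
a_0=20:  p_0=20·1+0=20,  q_0=20·0+1=1
a_1=1:  p_1=1·20+1=21,  q_1=1·1+0=1
a_2=12:  p_2=12·21+20=272,  q_2=12·1+1=13
a_3=1:  p_3=1·272+21=293,  q_3=1·13+1=14
(x₁, y₁) = (293, 14);  293² − 438·14² = 1 ✓
k=2:  x_2 = 293·293+438·14·14 = 171697,  y_2 = 293·14+14·293 = 8204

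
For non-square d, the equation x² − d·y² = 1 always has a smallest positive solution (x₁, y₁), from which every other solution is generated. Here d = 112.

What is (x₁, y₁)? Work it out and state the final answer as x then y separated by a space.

d=112: √d = [10; 1,1,2,1,1,20] (ℓ=6, even), read p_5/q_5
step 0: (10, 1)  from 10·(1,0) + (0,1)
…
step 4: (74, 7)  from 1·(53,5) + (21,2)
step 5: (127, 12)  from 1·(74,7) + (53,5)
→ (127, 12).  Check: 127²=16129, 112·12²=16128, difference 1.

127 12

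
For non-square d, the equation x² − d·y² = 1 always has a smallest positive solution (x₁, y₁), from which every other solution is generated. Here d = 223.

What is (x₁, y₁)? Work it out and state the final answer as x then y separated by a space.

224 15

[14; 1,13,1,28] for √223; ℓ=4 ⇒ convergent index 3
a_0=14:  p_0=14·1+0=14,  q_0=14·0+1=1
…
a_2=13:  p_2=13·15+14=209,  q_2=13·1+1=14
a_3=1:  p_3=1·209+15=224,  q_3=1·14+1=15
→ (224, 15).  Check: 224²=50176, 223·15²=50175, difference 1.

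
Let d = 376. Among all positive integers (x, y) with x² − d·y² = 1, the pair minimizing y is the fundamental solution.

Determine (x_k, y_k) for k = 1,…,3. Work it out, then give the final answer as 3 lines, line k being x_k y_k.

2143295 110532
9187426914049 473805365880
39382732335491159615 2031009343327438668

[19; 2,1,1,3,1,…,1,2,38] for √376; ℓ=16 ⇒ convergent index 15
step 0: (19, 1)  from 19·(1,0) + (0,1)
step 1: (39, 2)  from 2·(19,1) + (1,0)
step 2: (58, 3)  from 1·(39,2) + (19,1)
…
step 4: (349, 18)  from 3·(97,5) + (58,3)
…
step 6: (1241, 64)  from 2·(446,23) + (349,18)
step 7: (2928, 151)  from 2·(1241,64) + (446,23)
step 8: (12953, 668)  from 4·(2928,151) + (1241,64)
step 9: (28834, 1487)  from 2·(12953,668) + (2928,151)
step 10: (70621, 3642)  from 2·(28834,1487) + (12953,668)
step 11: (99455, 5129)  from 1·(70621,3642) + (28834,1487)
step 12: (368986, 19029)  from 3·(99455,5129) + (70621,3642)
step 13: (468441, 24158)  from 1·(368986,19029) + (99455,5129)
step 14: (837427, 43187)  from 1·(468441,24158) + (368986,19029)
step 15: (2143295, 110532)  from 2·(837427,43187) + (468441,24158)
→ (2143295, 110532).  Check: 2143295²=4593713457025, 376·110532²=4593713457024, difference 1.
k=2:  x_2 = 2143295·2143295+376·110532·110532 = 9187426914049,  y_2 = 2143295·110532+110532·2143295 = 473805365880
k=3:  x_3 = 2143295·9187426914049+376·110532·473805365880 = 39382732335491159615,  y_3 = 2143295·473805365880+110532·9187426914049 = 2031009343327438668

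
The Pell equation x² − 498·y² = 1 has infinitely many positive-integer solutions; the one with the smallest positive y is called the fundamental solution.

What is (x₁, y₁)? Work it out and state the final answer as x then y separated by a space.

d=498: √d = [22; 3,6,22,6,3,44] (ℓ=6, even), read p_5/q_5
k=0  a_k=22  p_k/q_k = 22/1
k=1  a_k=3  p_k/q_k = 67/3
k=2  a_k=6  p_k/q_k = 424/19
k=3  a_k=22  p_k/q_k = 9395/421
k=4  a_k=6  p_k/q_k = 56794/2545
k=5  a_k=3  p_k/q_k = 179777/8056
→ (179777, 8056).  Check: 179777²=32319769729, 498·8056²=32319769728, difference 1.

179777 8056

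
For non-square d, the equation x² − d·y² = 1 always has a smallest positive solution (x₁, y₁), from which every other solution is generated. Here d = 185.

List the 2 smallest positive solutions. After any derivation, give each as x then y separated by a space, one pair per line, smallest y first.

[13; 1,1,1,1,26] for √185; ℓ=5 ⇒ convergent index 9
k=0  a_k=13  p_k/q_k = 13/1
…
k=3  a_k=1  p_k/q_k = 41/3
…
k=5  a_k=26  p_k/q_k = 1809/133
…
k=8  a_k=1  p_k/q_k = 5563/409
k=9  a_k=1  p_k/q_k = 9249/680
(x₁, y₁) = (9249, 680);  9249² − 185·680² = 1 ✓
k=2:  x_2 = 9249·9249+185·680·680 = 171088001,  y_2 = 9249·680+680·9249 = 12578640

9249 680
171088001 12578640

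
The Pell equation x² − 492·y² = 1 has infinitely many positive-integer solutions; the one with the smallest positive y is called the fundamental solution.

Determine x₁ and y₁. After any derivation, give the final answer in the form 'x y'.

√492 = [22; 5,1,1,10,1,1,5,44, …], period ℓ=8 (even) → k=7
step 0: (22, 1)  from 22·(1,0) + (0,1)
step 1: (111, 5)  from 5·(22,1) + (1,0)
step 2: (133, 6)  from 1·(111,5) + (22,1)
step 3: (244, 11)  from 1·(133,6) + (111,5)
step 4: (2573, 116)  from 10·(244,11) + (133,6)
step 5: (2817, 127)  from 1·(2573,116) + (244,11)
step 6: (5390, 243)  from 1·(2817,127) + (2573,116)
step 7: (29767, 1342)  from 5·(5390,243) + (2817,127)
→ (29767, 1342).  Check: 29767²=886074289, 492·1342²=886074288, difference 1.

29767 1342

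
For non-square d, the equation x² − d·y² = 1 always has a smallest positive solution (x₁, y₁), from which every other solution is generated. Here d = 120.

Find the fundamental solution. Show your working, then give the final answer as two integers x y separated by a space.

√120 → a₀=10, period (1,20); ℓ=2 even so k=1
k=0  a_k=10  p_k/q_k = 10/1
k=1  a_k=1  p_k/q_k = 11/1
→ (11, 1).  Check: 11²=121, 120·1²=120, difference 1.

11 1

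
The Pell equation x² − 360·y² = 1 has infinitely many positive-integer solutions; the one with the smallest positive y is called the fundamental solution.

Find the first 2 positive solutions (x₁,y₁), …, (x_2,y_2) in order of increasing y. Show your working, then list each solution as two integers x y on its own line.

[18; 1,36] for √360; ℓ=2 ⇒ convergent index 1
i=0: a=18 ⇒ p=18, q=1
i=1: a=1 ⇒ p=19, q=1
fundamental: x₁=19, y₁=1  (since 361 − 360·1 = 1)
k=2:  x_2 = 19·19+360·1·1 = 721,  y_2 = 19·1+1·19 = 38

19 1
721 38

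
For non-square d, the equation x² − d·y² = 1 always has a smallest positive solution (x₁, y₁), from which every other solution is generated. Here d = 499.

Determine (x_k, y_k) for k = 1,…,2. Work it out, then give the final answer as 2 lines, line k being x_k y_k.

4490 201
40320199 1804980

√499 → a₀=22, period (2,1,21,1,2,44); ℓ=6 even so k=5
a_0=22:  p_0=22·1+0=22,  q_0=22·0+1=1
…
a_4=1:  p_4=1·1452+67=1519,  q_4=1·65+3=68
a_5=2:  p_5=2·1519+1452=4490,  q_5=2·68+65=201
→ (4490, 201).  Check: 4490²=20160100, 499·201²=20160099, difference 1.
(x_2, y_2) = (4490·4490 + 499·201·201, 4490·201 + 201·4490) = (40320199, 1804980)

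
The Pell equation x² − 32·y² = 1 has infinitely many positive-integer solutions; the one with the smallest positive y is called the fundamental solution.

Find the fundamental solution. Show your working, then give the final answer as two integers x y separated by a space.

√32 → a₀=5, period (1,1,1,10); ℓ=4 even so k=3
i=0: a=5 ⇒ p=5, q=1
i=1: a=1 ⇒ p=6, q=1
i=2: a=1 ⇒ p=11, q=2
i=3: a=1 ⇒ p=17, q=3
fundamental: x₁=17, y₁=3  (since 289 − 32·9 = 1)

17 3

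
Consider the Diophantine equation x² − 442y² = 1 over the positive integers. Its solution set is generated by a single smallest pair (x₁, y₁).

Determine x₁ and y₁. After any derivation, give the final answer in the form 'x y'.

883 42

√442 = [21; 42, …], period ℓ=1 (odd) → k=1
i=0: a=21 ⇒ p=21, q=1
i=1: a=42 ⇒ p=883, q=42
(x₁, y₁) = (883, 42);  883² − 442·42² = 1 ✓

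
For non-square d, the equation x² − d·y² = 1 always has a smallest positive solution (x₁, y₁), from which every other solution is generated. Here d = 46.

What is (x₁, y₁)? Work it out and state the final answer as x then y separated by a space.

√46 → a₀=6, period (1,3,1,1,2,6,2,1,1,3,1,12); ℓ=12 even so k=11
a_0=6:  p_0=6·1+0=6,  q_0=6·0+1=1
a_1=1:  p_1=1·6+1=7,  q_1=1·1+0=1
…
a_4=1:  p_4=1·34+27=61,  q_4=1·5+4=9
…
a_10=3:  p_10=3·5297+3147=19038,  q_10=3·781+464=2807
a_11=1:  p_11=1·19038+5297=24335,  q_11=1·2807+781=3588
→ (24335, 3588).  Check: 24335²=592192225, 46·3588²=592192224, difference 1.

24335 3588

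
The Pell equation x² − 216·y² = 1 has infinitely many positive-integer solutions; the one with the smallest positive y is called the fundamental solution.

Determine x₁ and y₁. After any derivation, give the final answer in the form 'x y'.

485 33

√216 → a₀=14, period (1,2,3,2,1,28); ℓ=6 even so k=5
step 0: (14, 1)  from 14·(1,0) + (0,1)
…
step 4: (338, 23)  from 2·(147,10) + (44,3)
step 5: (485, 33)  from 1·(338,23) + (147,10)
fundamental: x₁=485, y₁=33  (since 235225 − 216·1089 = 1)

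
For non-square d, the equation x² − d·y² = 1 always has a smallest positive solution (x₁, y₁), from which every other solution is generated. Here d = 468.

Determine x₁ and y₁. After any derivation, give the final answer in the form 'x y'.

649 30

[21; 1,1,1,2,1,1,1,42] for √468; ℓ=8 ⇒ convergent index 7
k=0  a_k=21  p_k/q_k = 21/1
…
k=2  a_k=1  p_k/q_k = 43/2
k=3  a_k=1  p_k/q_k = 65/3
…
k=6  a_k=1  p_k/q_k = 411/19
k=7  a_k=1  p_k/q_k = 649/30
→ (649, 30).  Check: 649²=421201, 468·30²=421200, difference 1.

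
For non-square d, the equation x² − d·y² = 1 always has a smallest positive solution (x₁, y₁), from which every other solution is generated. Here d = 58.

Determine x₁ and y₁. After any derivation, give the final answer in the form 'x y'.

d=58: √d = [7; 1,1,1,1,1,1,14] (ℓ=7, odd), read p_13/q_13
a_0=7:  p_0=7·1+0=7,  q_0=7·0+1=1
…
a_2=1:  p_2=1·8+7=15,  q_2=1·1+1=2
a_3=1:  p_3=1·15+8=23,  q_3=1·2+1=3
a_4=1:  p_4=1·23+15=38,  q_4=1·3+2=5
a_5=1:  p_5=1·38+23=61,  q_5=1·5+3=8
…
a_8=1:  p_8=1·1447+99=1546,  q_8=1·190+13=203
a_9=1:  p_9=1·1546+1447=2993,  q_9=1·203+190=393
a_10=1:  p_10=1·2993+1546=4539,  q_10=1·393+203=596
a_11=1:  p_11=1·4539+2993=7532,  q_11=1·596+393=989
a_12=1:  p_12=1·7532+4539=12071,  q_12=1·989+596=1585
a_13=1:  p_13=1·12071+7532=19603,  q_13=1·1585+989=2574
(x₁, y₁) = (19603, 2574);  19603² − 58·2574² = 1 ✓

19603 2574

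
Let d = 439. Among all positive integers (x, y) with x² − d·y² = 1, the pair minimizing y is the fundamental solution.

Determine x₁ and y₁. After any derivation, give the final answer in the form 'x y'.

440 21

[20; 1,19,1,40] for √439; ℓ=4 ⇒ convergent index 3
i=0: a=20 ⇒ p=20, q=1
i=1: a=1 ⇒ p=21, q=1
i=2: a=19 ⇒ p=419, q=20
i=3: a=1 ⇒ p=440, q=21
→ (440, 21).  Check: 440²=193600, 439·21²=193599, difference 1.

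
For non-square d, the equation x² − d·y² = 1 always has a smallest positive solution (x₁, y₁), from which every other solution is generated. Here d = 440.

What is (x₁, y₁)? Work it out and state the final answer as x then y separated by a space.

21 1

d=440: √d = [20; 1,40] (ℓ=2, even), read p_1/q_1
k=0  a_k=20  p_k/q_k = 20/1
k=1  a_k=1  p_k/q_k = 21/1
fundamental: x₁=21, y₁=1  (since 441 − 440·1 = 1)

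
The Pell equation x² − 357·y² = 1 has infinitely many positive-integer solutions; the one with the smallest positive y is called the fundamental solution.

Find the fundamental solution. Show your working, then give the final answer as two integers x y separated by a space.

3401 180

√357 → a₀=18, period (1,8,2,8,1,36); ℓ=6 even so k=5
i=0: a=18 ⇒ p=18, q=1
…
i=3: a=2 ⇒ p=359, q=19
i=4: a=8 ⇒ p=3042, q=161
i=5: a=1 ⇒ p=3401, q=180
(x₁, y₁) = (3401, 180);  3401² − 357·180² = 1 ✓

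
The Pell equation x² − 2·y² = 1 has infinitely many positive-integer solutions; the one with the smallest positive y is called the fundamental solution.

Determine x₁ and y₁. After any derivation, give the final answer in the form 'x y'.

3 2

[1; 2] for √2; ℓ=1 ⇒ convergent index 1
step 0: (1, 1)  from 1·(1,0) + (0,1)
step 1: (3, 2)  from 2·(1,1) + (1,0)
(x₁, y₁) = (3, 2);  3² − 2·2² = 1 ✓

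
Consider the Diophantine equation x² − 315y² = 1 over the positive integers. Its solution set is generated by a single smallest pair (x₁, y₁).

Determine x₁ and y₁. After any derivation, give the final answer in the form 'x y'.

d=315: √d = [17; 1,2,1,34] (ℓ=4, even), read p_3/q_3
i=0: a=17 ⇒ p=17, q=1
i=1: a=1 ⇒ p=18, q=1
i=2: a=2 ⇒ p=53, q=3
i=3: a=1 ⇒ p=71, q=4
(x₁, y₁) = (71, 4);  71² − 315·4² = 1 ✓

71 4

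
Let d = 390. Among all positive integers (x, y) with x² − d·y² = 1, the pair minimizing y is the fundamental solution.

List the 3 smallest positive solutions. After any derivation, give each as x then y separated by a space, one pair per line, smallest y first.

79 4
12481 632
1971919 99852

√390 = [19; 1,2,1,38, …], period ℓ=4 (even) → k=3
step 0: (19, 1)  from 19·(1,0) + (0,1)
step 1: (20, 1)  from 1·(19,1) + (1,0)
step 2: (59, 3)  from 2·(20,1) + (19,1)
step 3: (79, 4)  from 1·(59,3) + (20,1)
→ (79, 4).  Check: 79²=6241, 390·4²=6240, difference 1.
k=2:  x_2 = 79·79+390·4·4 = 12481,  y_2 = 79·4+4·79 = 632
k=3:  x_3 = 79·12481+390·4·632 = 1971919,  y_3 = 79·632+4·12481 = 99852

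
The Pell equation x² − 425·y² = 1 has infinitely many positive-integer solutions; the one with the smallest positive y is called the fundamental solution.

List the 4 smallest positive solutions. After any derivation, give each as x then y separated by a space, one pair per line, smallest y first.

143649 6968
41270070401 2001892464
11856808685922849 575139701115304
3406437421806992601601 165236485849022716128

√425 = [20; 1,1,1,1,1,1,40, …], period ℓ=7 (odd) → k=13
step 0: (20, 1)  from 20·(1,0) + (0,1)
step 1: (21, 1)  from 1·(20,1) + (1,0)
step 2: (41, 2)  from 1·(21,1) + (20,1)
…
step 4: (103, 5)  from 1·(62,3) + (41,2)
step 5: (165, 8)  from 1·(103,5) + (62,3)
…
step 7: (10885, 528)  from 40·(268,13) + (165,8)
step 8: (11153, 541)  from 1·(10885,528) + (268,13)
step 9: (22038, 1069)  from 1·(11153,541) + (10885,528)
…
step 12: (88420, 4289)  from 1·(55229,2679) + (33191,1610)
step 13: (143649, 6968)  from 1·(88420,4289) + (55229,2679)
→ (143649, 6968).  Check: 143649²=20635035201, 425·6968²=20635035200, difference 1.
(x_2, y_2) = (143649·143649 + 425·6968·6968, 143649·6968 + 6968·143649) = (41270070401, 2001892464)
(x_3, y_3) = (143649·41270070401 + 425·6968·2001892464, 143649·2001892464 + 6968·41270070401) = (11856808685922849, 575139701115304)
(x_4, y_4) = (143649·11856808685922849 + 425·6968·575139701115304, 143649·575139701115304 + 6968·11856808685922849) = (3406437421806992601601, 165236485849022716128)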